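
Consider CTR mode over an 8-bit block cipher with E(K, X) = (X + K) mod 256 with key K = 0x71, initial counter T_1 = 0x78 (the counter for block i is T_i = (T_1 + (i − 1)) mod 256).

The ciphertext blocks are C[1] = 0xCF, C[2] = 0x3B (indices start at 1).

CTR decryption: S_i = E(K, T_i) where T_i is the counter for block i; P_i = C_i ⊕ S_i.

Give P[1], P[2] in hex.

P[1]: T = 0x78, S = E(K, T) = 0xE9; 0xCF ⊕ 0xE9 = 0x26.
P[2]: T = 0x79, S = E(K, T) = 0xEA; 0x3B ⊕ 0xEA = 0xD1.

P[1] = 0x26, P[2] = 0xD1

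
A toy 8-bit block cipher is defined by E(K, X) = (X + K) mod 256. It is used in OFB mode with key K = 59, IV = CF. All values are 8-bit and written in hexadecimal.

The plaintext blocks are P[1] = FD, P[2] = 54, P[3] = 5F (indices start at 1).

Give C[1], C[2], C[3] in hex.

OFB encryption: S_i = E(K, S_{i−1}) with S_{0} = IV; C_i = P_i ⊕ S_i.
C[1]: S = E(K, CF) = 28; FD ⊕ 28 = D5.
C[2]: S = E(K, 28) = 81; 54 ⊕ 81 = D5.
C[3]: S = E(K, 81) = DA; 5F ⊕ DA = 85.

C[1] = D5, C[2] = D5, C[3] = 85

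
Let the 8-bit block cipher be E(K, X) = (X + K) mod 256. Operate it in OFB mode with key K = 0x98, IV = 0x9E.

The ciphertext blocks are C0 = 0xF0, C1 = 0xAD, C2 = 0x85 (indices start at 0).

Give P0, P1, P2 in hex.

OFB decryption: S_i = E(K, S_{i−1}) with S_{−1} = IV; P_i = C_i ⊕ S_i.
P0: S = E(K, 0x9E) = 0x36; 0xF0 ⊕ 0x36 = 0xC6.
P1: S = E(K, 0x36) = 0xCE; 0xAD ⊕ 0xCE = 0x63.
P2: S = E(K, 0xCE) = 0x66; 0x85 ⊕ 0x66 = 0xE3.

P0 = 0xC6, P1 = 0x63, P2 = 0xE3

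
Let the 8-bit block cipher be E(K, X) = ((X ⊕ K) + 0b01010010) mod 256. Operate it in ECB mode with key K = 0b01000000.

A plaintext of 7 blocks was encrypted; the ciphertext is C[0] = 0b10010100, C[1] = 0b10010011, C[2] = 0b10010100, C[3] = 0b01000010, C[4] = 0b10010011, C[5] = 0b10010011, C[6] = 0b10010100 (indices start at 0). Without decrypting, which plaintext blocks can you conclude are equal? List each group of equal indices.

P[0] = P[2] = P[6]; P[1] = P[4] = P[5]

ECB encrypts each block independently with the same key, so equal ciphertext blocks imply equal plaintext blocks.
C[0] = C[2] = C[6] = 0b10010100, so P[0] = P[2] = P[6].
C[1] = C[4] = C[5] = 0b10010011, so P[1] = P[4] = P[5].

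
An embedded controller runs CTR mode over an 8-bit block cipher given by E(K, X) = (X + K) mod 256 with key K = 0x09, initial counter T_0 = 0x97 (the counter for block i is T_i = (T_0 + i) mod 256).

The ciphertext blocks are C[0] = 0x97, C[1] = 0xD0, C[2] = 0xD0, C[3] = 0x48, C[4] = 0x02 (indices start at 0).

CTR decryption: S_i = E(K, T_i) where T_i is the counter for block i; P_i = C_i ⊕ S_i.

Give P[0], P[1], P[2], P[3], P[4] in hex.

P[0]: T = 0x97, S = E(K, T) = 0xA0; 0x97 ⊕ 0xA0 = 0x37.
P[1]: T = 0x98, S = E(K, T) = 0xA1; 0xD0 ⊕ 0xA1 = 0x71.
P[2]: T = 0x99, S = E(K, T) = 0xA2; 0xD0 ⊕ 0xA2 = 0x72.
P[3]: T = 0x9A, S = E(K, T) = 0xA3; 0x48 ⊕ 0xA3 = 0xEB.
P[4]: T = 0x9B, S = E(K, T) = 0xA4; 0x02 ⊕ 0xA4 = 0xA6.

P[0] = 0x37, P[1] = 0x71, P[2] = 0x72, P[3] = 0xEB, P[4] = 0xA6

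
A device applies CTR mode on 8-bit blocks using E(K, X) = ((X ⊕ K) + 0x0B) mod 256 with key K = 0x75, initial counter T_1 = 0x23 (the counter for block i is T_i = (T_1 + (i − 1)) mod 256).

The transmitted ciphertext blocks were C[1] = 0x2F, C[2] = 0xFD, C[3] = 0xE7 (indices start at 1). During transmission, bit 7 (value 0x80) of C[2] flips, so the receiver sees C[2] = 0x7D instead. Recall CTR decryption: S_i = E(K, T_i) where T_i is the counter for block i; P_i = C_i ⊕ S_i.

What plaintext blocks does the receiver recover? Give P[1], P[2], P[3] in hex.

Only C[2] changed, to 0x7D. In CTR, a change in C_i flips the same bit in P_i only; the keystream is unaffected. Decrypting the received ciphertext:
P[1]: T = 0x23, S = E(K, T) = 0x61; 0x2F ⊕ 0x61 = 0x4E.
P[2]: T = 0x24, S = E(K, T) = 0x5C; 0x7D ⊕ 0x5C = 0x21.
P[3]: T = 0x25, S = E(K, T) = 0x5B; 0xE7 ⊕ 0x5B = 0xBC.
Blocks that differ from the original plaintext: P[2].

P[1] = 0x4E, P[2] = 0x21, P[3] = 0xBC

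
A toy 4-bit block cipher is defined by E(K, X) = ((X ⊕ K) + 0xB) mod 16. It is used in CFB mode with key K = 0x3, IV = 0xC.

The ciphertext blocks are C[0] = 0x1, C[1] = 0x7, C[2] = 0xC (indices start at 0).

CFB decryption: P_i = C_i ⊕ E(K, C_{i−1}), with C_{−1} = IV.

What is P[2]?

P[2]: E(K, 0x7) = 0xF; 0xC ⊕ 0xF = 0x3.

P[2] = 0x3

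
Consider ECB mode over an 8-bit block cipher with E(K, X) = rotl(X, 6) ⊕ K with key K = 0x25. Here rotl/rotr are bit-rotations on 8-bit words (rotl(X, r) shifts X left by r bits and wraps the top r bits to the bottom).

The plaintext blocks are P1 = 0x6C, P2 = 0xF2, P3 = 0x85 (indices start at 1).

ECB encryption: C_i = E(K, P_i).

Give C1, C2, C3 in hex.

C1: E(K, 0x6C) = 0x3E.
C2: E(K, 0xF2) = 0x99.
C3: E(K, 0x85) = 0x44.

C1 = 0x3E, C2 = 0x99, C3 = 0x44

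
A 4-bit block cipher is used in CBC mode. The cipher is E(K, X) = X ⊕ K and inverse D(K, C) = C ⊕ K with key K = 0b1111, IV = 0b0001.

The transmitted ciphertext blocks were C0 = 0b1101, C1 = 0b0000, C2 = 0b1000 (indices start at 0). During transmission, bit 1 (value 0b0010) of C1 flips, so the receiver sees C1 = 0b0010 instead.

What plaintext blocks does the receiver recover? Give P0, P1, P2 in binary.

CBC decryption: P_i = D(K, C_i) ⊕ C_{i−1}, with C_{−1} = IV.
Only C1 changed, to 0b0010. In CBC, a change in C_i garbles P_i and flips the same bit in P_{i+1}. Decrypting the received ciphertext:
P0: D(K, 0b1101) = 0b0010; 0b0010 ⊕ 0b0001 = 0b0011.
P1: D(K, 0b0010) = 0b1101; 0b1101 ⊕ 0b1101 = 0b0000.
P2: D(K, 0b1000) = 0b0111; 0b0111 ⊕ 0b0010 = 0b0101.
Blocks that differ from the original plaintext: P1, P2.

P0 = 0b0011, P1 = 0b0000, P2 = 0b0101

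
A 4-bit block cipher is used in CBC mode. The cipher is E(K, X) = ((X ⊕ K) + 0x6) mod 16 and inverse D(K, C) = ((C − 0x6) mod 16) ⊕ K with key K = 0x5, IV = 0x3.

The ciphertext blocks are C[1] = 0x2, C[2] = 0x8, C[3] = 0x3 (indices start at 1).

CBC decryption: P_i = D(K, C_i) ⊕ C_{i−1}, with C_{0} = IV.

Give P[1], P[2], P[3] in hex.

P[1]: D(K, 0x2) = 0x9; 0x9 ⊕ 0x3 = 0xA.
P[2]: D(K, 0x8) = 0x7; 0x7 ⊕ 0x2 = 0x5.
P[3]: D(K, 0x3) = 0x8; 0x8 ⊕ 0x8 = 0x0.

P[1] = 0xA, P[2] = 0x5, P[3] = 0x0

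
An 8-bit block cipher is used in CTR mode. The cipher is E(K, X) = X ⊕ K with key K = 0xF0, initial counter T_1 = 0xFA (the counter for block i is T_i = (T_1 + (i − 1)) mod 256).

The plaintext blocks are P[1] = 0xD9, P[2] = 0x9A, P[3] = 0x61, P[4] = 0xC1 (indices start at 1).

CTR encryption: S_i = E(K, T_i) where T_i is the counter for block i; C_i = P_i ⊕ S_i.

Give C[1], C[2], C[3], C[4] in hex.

C[1] = 0xD3, C[2] = 0x91, C[3] = 0x6D, C[4] = 0xCC

C[1]: T = 0xFA, S = E(K, T) = 0x0A; 0xD9 ⊕ 0x0A = 0xD3.
C[2]: T = 0xFB, S = E(K, T) = 0x0B; 0x9A ⊕ 0x0B = 0x91.
C[3]: T = 0xFC, S = E(K, T) = 0x0C; 0x61 ⊕ 0x0C = 0x6D.
C[4]: T = 0xFD, S = E(K, T) = 0x0D; 0xC1 ⊕ 0x0D = 0xCC.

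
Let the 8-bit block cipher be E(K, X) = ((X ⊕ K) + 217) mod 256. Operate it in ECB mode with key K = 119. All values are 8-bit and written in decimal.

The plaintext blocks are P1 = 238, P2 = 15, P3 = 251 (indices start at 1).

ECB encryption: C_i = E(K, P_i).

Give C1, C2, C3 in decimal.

C1 = 114, C2 = 81, C3 = 101

C1: E(K, 238) = 114.
C2: E(K, 15) = 81.
C3: E(K, 251) = 101.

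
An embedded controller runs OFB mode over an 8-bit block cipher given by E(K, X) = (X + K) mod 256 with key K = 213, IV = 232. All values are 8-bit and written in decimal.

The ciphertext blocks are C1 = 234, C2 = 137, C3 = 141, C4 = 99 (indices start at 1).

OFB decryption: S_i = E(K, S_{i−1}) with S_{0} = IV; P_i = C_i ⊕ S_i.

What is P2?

P1: S = E(K, 232) = 189; 234 ⊕ 189 = 87.
P2: S = E(K, 189) = 146; 137 ⊕ 146 = 27.

P2 = 27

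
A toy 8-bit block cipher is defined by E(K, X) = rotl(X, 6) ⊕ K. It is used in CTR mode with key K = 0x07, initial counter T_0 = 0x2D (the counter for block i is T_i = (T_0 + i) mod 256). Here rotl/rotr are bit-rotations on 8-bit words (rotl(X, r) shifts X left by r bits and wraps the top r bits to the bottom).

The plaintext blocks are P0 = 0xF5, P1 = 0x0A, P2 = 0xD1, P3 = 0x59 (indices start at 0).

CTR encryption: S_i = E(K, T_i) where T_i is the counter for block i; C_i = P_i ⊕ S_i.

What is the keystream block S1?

C0: T = 0x2D, S = E(K, T) = 0x4C; 0xF5 ⊕ 0x4C = 0xB9.
C1: T = 0x2E, S = E(K, T) = 0x8C; 0x0A ⊕ 0x8C = 0x86.
So S1 = 0x8C.

0x8C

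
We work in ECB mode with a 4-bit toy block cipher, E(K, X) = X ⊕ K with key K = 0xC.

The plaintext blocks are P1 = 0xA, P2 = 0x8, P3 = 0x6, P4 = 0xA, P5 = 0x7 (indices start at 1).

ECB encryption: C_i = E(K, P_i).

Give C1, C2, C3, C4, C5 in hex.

C1: E(K, 0xA) = 0x6.
C2: E(K, 0x8) = 0x4.
C3: E(K, 0x6) = 0xA.
C4: E(K, 0xA) = 0x6.
C5: E(K, 0x7) = 0xB.

C1 = 0x6, C2 = 0x4, C3 = 0xA, C4 = 0x6, C5 = 0xB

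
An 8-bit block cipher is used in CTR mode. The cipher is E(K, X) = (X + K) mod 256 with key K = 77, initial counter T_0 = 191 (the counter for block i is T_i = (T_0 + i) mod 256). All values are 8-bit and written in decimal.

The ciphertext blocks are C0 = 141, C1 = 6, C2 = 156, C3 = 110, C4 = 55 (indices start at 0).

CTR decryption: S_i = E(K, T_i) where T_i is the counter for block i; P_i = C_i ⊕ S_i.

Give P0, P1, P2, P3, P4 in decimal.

P0: T = 191, S = E(K, T) = 12; 141 ⊕ 12 = 129.
P1: T = 192, S = E(K, T) = 13; 6 ⊕ 13 = 11.
P2: T = 193, S = E(K, T) = 14; 156 ⊕ 14 = 146.
P3: T = 194, S = E(K, T) = 15; 110 ⊕ 15 = 97.
P4: T = 195, S = E(K, T) = 16; 55 ⊕ 16 = 39.

P0 = 129, P1 = 11, P2 = 146, P3 = 97, P4 = 39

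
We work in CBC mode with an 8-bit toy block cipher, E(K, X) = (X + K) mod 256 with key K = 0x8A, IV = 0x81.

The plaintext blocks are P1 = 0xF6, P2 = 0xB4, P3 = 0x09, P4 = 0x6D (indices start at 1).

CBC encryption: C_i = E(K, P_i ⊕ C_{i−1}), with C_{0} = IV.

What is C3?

C3 = 0xC0

C1: P1 ⊕ 0x81 = 0x77; E(K, 0x77) = 0x01.
C2: P2 ⊕ 0x01 = 0xB5; E(K, 0xB5) = 0x3F.
C3: P3 ⊕ 0x3F = 0x36; E(K, 0x36) = 0xC0.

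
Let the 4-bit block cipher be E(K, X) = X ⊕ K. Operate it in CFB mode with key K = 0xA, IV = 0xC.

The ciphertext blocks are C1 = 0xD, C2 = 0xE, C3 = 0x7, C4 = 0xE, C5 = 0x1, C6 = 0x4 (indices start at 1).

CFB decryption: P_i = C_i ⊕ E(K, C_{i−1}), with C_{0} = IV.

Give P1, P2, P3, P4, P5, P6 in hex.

P1 = 0xB, P2 = 0x9, P3 = 0x3, P4 = 0x3, P5 = 0x5, P6 = 0xF

P1: E(K, 0xC) = 0x6; 0xD ⊕ 0x6 = 0xB.
P2: E(K, 0xD) = 0x7; 0xE ⊕ 0x7 = 0x9.
P3: E(K, 0xE) = 0x4; 0x7 ⊕ 0x4 = 0x3.
P4: E(K, 0x7) = 0xD; 0xE ⊕ 0xD = 0x3.
P5: E(K, 0xE) = 0x4; 0x1 ⊕ 0x4 = 0x5.
P6: E(K, 0x1) = 0xB; 0x4 ⊕ 0xB = 0xF.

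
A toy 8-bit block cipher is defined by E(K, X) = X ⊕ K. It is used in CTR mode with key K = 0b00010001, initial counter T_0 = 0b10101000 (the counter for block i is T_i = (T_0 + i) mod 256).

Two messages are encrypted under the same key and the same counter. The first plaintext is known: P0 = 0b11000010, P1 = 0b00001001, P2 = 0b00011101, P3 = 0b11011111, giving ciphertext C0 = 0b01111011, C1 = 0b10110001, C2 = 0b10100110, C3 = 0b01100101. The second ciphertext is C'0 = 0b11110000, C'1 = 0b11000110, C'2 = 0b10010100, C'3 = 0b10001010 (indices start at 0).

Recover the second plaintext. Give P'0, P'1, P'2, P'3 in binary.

P'0 = 0b01001001, P'1 = 0b01111110, P'2 = 0b00101111, P'3 = 0b00110000

In CTR with a reused counter, both messages share the same keystream S_i, so C_i ⊕ C'_i = P_i ⊕ P'_i and thus P'_i = P_i ⊕ C_i ⊕ C'_i.
P'0: 0b11000010 ⊕ 0b01111011 ⊕ 0b11110000 = 0b01001001.
P'1: 0b00001001 ⊕ 0b10110001 ⊕ 0b11000110 = 0b01111110.
P'2: 0b00011101 ⊕ 0b10100110 ⊕ 0b10010100 = 0b00101111.
P'3: 0b11011111 ⊕ 0b01100101 ⊕ 0b10001010 = 0b00110000.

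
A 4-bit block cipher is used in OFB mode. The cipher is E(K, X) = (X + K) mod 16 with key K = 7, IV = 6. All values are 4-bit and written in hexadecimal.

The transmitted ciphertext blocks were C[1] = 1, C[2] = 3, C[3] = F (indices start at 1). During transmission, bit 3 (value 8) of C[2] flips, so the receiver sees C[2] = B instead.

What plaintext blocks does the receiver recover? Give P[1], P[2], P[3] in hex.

OFB decryption: S_i = E(K, S_{i−1}) with S_{0} = IV; P_i = C_i ⊕ S_i.
Only C[2] changed, to B. In OFB, a change in C_i flips the same bit in P_i only; the keystream is unaffected. Decrypting the received ciphertext:
P[1]: S = E(K, 6) = D; 1 ⊕ D = C.
P[2]: S = E(K, D) = 4; B ⊕ 4 = F.
P[3]: S = E(K, 4) = B; F ⊕ B = 4.
Blocks that differ from the original plaintext: P[2].

P[1] = C, P[2] = F, P[3] = 4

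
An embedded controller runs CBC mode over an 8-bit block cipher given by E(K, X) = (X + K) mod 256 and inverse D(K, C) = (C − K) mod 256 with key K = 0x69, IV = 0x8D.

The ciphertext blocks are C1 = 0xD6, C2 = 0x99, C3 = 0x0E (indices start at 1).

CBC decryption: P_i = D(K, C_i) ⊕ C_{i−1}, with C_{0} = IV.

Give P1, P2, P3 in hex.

P1 = 0xE0, P2 = 0xE6, P3 = 0x3C

P1: D(K, 0xD6) = 0x6D; 0x6D ⊕ 0x8D = 0xE0.
P2: D(K, 0x99) = 0x30; 0x30 ⊕ 0xD6 = 0xE6.
P3: D(K, 0x0E) = 0xA5; 0xA5 ⊕ 0x99 = 0x3C.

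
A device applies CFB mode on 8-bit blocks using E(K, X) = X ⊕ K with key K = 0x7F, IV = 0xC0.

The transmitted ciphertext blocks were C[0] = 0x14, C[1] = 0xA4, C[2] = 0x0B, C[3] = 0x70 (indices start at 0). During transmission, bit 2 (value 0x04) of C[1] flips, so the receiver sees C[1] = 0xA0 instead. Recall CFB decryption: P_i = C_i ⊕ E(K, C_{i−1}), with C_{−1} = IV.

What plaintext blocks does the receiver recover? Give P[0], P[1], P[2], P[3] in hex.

Only C[1] changed, to 0xA0. In CFB, a change in C_i flips the same bit in P_i and garbles P_{i+1}. Decrypting the received ciphertext:
P[0]: E(K, 0xC0) = 0xBF; 0x14 ⊕ 0xBF = 0xAB.
P[1]: E(K, 0x14) = 0x6B; 0xA0 ⊕ 0x6B = 0xCB.
P[2]: E(K, 0xA0) = 0xDF; 0x0B ⊕ 0xDF = 0xD4.
P[3]: E(K, 0x0B) = 0x74; 0x70 ⊕ 0x74 = 0x04.
Blocks that differ from the original plaintext: P[1], P[2].

P[0] = 0xAB, P[1] = 0xCB, P[2] = 0xD4, P[3] = 0x04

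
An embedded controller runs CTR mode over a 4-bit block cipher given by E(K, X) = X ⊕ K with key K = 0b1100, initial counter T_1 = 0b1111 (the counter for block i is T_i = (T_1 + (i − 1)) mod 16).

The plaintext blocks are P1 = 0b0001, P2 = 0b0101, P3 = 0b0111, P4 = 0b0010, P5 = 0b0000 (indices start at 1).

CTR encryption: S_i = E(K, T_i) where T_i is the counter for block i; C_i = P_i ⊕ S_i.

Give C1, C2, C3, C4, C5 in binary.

C1 = 0b0010, C2 = 0b1001, C3 = 0b1010, C4 = 0b1100, C5 = 0b1111

C1: T = 0b1111, S = E(K, T) = 0b0011; 0b0001 ⊕ 0b0011 = 0b0010.
C2: T = 0b0000, S = E(K, T) = 0b1100; 0b0101 ⊕ 0b1100 = 0b1001.
C3: T = 0b0001, S = E(K, T) = 0b1101; 0b0111 ⊕ 0b1101 = 0b1010.
C4: T = 0b0010, S = E(K, T) = 0b1110; 0b0010 ⊕ 0b1110 = 0b1100.
C5: T = 0b0011, S = E(K, T) = 0b1111; 0b0000 ⊕ 0b1111 = 0b1111.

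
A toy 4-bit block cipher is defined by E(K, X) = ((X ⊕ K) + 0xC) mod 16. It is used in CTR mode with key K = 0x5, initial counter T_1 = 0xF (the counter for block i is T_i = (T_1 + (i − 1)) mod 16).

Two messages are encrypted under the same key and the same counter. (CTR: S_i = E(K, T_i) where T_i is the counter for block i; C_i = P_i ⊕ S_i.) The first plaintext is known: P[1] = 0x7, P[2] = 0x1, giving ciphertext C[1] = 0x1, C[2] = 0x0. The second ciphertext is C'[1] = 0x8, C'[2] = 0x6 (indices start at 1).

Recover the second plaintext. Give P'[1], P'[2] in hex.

P'[1] = 0xE, P'[2] = 0x7

In CTR with a reused counter, both messages share the same keystream S_i, so C_i ⊕ C'_i = P_i ⊕ P'_i and thus P'_i = P_i ⊕ C_i ⊕ C'_i.
P'[1]: 0x7 ⊕ 0x1 ⊕ 0x8 = 0xE.
P'[2]: 0x1 ⊕ 0x0 ⊕ 0x6 = 0x7.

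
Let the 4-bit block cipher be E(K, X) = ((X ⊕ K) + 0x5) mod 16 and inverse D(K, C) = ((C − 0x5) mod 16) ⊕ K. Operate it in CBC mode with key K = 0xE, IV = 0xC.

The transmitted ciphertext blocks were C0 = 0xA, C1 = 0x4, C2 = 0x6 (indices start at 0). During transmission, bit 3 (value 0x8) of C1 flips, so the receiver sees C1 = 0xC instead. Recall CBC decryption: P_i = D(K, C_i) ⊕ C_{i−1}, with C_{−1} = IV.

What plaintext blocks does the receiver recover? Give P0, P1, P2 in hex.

P0 = 0x7, P1 = 0x3, P2 = 0x3

Only C1 changed, to 0xC. In CBC, a change in C_i garbles P_i and flips the same bit in P_{i+1}. Decrypting the received ciphertext:
P0: D(K, 0xA) = 0xB; 0xB ⊕ 0xC = 0x7.
P1: D(K, 0xC) = 0x9; 0x9 ⊕ 0xA = 0x3.
P2: D(K, 0x6) = 0xF; 0xF ⊕ 0xC = 0x3.
Blocks that differ from the original plaintext: P1, P2.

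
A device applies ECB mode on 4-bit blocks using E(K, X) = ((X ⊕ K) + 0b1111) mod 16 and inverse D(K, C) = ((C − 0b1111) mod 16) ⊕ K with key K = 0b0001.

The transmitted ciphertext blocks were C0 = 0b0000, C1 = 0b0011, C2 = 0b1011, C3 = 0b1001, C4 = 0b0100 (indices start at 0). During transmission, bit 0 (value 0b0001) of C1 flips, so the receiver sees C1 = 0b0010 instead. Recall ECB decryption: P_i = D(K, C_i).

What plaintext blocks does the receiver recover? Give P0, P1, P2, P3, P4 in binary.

Only C1 changed, to 0b0010. In ECB, a change in C_i affects only P_i. Decrypting the received ciphertext:
P0: D(K, 0b0000) = 0b0000.
P1: D(K, 0b0010) = 0b0010.
P2: D(K, 0b1011) = 0b1101.
P3: D(K, 0b1001) = 0b1011.
P4: D(K, 0b0100) = 0b0100.
Blocks that differ from the original plaintext: P1.

P0 = 0b0000, P1 = 0b0010, P2 = 0b1101, P3 = 0b1011, P4 = 0b0100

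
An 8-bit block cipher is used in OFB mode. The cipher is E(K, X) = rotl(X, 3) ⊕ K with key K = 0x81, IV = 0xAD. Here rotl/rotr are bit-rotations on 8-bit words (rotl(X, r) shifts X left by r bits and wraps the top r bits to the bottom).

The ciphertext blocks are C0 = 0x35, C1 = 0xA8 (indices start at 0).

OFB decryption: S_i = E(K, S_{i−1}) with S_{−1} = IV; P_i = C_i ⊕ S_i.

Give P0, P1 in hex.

P0: S = E(K, 0xAD) = 0xEC; 0x35 ⊕ 0xEC = 0xD9.
P1: S = E(K, 0xEC) = 0xE6; 0xA8 ⊕ 0xE6 = 0x4E.

P0 = 0xD9, P1 = 0x4E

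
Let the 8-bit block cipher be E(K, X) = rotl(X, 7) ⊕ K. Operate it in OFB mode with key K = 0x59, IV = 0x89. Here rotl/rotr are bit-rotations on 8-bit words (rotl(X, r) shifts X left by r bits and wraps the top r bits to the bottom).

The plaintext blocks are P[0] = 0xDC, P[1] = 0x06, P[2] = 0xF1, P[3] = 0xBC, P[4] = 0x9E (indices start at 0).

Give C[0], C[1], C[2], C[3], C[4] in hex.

C[0] = 0x41, C[1] = 0x91, C[2] = 0x63, C[3] = 0xAC, C[4] = 0xCF

OFB encryption: S_i = E(K, S_{i−1}) with S_{−1} = IV; C_i = P_i ⊕ S_i.
C[0]: S = E(K, 0x89) = 0x9D; 0xDC ⊕ 0x9D = 0x41.
C[1]: S = E(K, 0x9D) = 0x97; 0x06 ⊕ 0x97 = 0x91.
C[2]: S = E(K, 0x97) = 0x92; 0xF1 ⊕ 0x92 = 0x63.
C[3]: S = E(K, 0x92) = 0x10; 0xBC ⊕ 0x10 = 0xAC.
C[4]: S = E(K, 0x10) = 0x51; 0x9E ⊕ 0x51 = 0xCF.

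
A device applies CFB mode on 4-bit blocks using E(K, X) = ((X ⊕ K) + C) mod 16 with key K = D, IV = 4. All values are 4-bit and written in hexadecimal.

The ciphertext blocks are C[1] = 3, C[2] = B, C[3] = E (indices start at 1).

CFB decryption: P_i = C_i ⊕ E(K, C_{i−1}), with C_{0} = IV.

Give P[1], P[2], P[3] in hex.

P[1] = 6, P[2] = 1, P[3] = C

P[1]: E(K, 4) = 5; 3 ⊕ 5 = 6.
P[2]: E(K, 3) = A; B ⊕ A = 1.
P[3]: E(K, B) = 2; E ⊕ 2 = C.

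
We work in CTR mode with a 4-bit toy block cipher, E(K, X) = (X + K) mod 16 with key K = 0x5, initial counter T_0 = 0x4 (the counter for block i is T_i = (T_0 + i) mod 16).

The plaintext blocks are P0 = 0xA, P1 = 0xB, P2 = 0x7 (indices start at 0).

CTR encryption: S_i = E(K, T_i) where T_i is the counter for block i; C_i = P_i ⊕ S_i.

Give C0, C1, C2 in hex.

C0 = 0x3, C1 = 0x1, C2 = 0xC

C0: T = 0x4, S = E(K, T) = 0x9; 0xA ⊕ 0x9 = 0x3.
C1: T = 0x5, S = E(K, T) = 0xA; 0xB ⊕ 0xA = 0x1.
C2: T = 0x6, S = E(K, T) = 0xB; 0x7 ⊕ 0xB = 0xC.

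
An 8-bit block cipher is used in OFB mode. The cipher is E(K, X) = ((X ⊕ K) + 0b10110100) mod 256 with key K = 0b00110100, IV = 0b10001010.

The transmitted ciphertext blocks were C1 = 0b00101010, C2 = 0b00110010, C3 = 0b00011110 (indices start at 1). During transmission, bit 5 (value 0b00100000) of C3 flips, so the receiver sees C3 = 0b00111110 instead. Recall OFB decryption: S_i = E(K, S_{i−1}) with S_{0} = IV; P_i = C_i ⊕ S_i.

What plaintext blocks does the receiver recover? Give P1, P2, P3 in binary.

Only C3 changed, to 0b00111110. In OFB, a change in C_i flips the same bit in P_i only; the keystream is unaffected. Decrypting the received ciphertext:
P1: S = E(K, 0b10001010) = 0b01110010; 0b00101010 ⊕ 0b01110010 = 0b01011000.
P2: S = E(K, 0b01110010) = 0b11111010; 0b00110010 ⊕ 0b11111010 = 0b11001000.
P3: S = E(K, 0b11111010) = 0b10000010; 0b00111110 ⊕ 0b10000010 = 0b10111100.
Blocks that differ from the original plaintext: P3.

P1 = 0b01011000, P2 = 0b11001000, P3 = 0b10111100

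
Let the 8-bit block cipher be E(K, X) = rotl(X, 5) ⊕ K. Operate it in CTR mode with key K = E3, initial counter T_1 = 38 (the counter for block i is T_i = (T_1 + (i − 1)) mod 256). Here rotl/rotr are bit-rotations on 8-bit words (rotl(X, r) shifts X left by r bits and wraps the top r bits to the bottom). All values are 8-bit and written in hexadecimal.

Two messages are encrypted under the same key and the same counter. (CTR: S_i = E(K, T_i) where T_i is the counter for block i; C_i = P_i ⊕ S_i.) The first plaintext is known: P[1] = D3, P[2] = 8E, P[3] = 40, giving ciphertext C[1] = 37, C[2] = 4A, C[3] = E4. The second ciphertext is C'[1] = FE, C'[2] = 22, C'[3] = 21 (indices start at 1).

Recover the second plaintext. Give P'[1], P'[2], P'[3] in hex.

In CTR with a reused counter, both messages share the same keystream S_i, so C_i ⊕ C'_i = P_i ⊕ P'_i and thus P'_i = P_i ⊕ C_i ⊕ C'_i.
P'[1]: D3 ⊕ 37 ⊕ FE = 1A.
P'[2]: 8E ⊕ 4A ⊕ 22 = E6.
P'[3]: 40 ⊕ E4 ⊕ 21 = 85.

P'[1] = 1A, P'[2] = E6, P'[3] = 85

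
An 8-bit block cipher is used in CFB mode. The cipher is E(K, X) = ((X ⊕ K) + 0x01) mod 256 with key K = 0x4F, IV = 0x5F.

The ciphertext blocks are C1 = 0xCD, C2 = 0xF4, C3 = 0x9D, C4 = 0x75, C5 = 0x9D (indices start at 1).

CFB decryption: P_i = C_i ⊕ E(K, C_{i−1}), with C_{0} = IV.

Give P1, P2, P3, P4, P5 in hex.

P1: E(K, 0x5F) = 0x11; 0xCD ⊕ 0x11 = 0xDC.
P2: E(K, 0xCD) = 0x83; 0xF4 ⊕ 0x83 = 0x77.
P3: E(K, 0xF4) = 0xBC; 0x9D ⊕ 0xBC = 0x21.
P4: E(K, 0x9D) = 0xD3; 0x75 ⊕ 0xD3 = 0xA6.
P5: E(K, 0x75) = 0x3B; 0x9D ⊕ 0x3B = 0xA6.

P1 = 0xDC, P2 = 0x77, P3 = 0x21, P4 = 0xA6, P5 = 0xA6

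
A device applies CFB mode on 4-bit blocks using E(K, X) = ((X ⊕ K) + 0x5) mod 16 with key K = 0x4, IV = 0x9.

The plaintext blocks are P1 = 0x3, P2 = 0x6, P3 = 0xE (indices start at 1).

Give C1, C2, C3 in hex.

C1 = 0x1, C2 = 0xC, C3 = 0x3

CFB encryption: C_i = P_i ⊕ E(K, C_{i−1}), with C_{0} = IV.
C1: E(K, 0x9) = 0x2; 0x3 ⊕ 0x2 = 0x1.
C2: E(K, 0x1) = 0xA; 0x6 ⊕ 0xA = 0xC.
C3: E(K, 0xC) = 0xD; 0xE ⊕ 0xD = 0x3.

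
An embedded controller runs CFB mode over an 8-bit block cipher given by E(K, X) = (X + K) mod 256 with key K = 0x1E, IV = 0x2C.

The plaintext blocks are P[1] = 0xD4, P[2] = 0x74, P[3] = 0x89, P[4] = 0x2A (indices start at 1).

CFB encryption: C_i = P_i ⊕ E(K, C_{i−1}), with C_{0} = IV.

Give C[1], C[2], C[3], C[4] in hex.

C[1] = 0x9E, C[2] = 0xC8, C[3] = 0x6F, C[4] = 0xA7

C[1]: E(K, 0x2C) = 0x4A; 0xD4 ⊕ 0x4A = 0x9E.
C[2]: E(K, 0x9E) = 0xBC; 0x74 ⊕ 0xBC = 0xC8.
C[3]: E(K, 0xC8) = 0xE6; 0x89 ⊕ 0xE6 = 0x6F.
C[4]: E(K, 0x6F) = 0x8D; 0x2A ⊕ 0x8D = 0xA7.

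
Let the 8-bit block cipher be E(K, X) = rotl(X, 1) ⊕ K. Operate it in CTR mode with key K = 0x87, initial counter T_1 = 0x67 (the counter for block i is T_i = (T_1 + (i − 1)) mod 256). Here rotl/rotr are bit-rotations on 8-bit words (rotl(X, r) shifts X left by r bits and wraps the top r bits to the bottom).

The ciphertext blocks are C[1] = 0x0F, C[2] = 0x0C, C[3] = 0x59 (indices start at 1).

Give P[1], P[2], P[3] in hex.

CTR decryption: S_i = E(K, T_i) where T_i is the counter for block i; P_i = C_i ⊕ S_i.
P[1]: T = 0x67, S = E(K, T) = 0x49; 0x0F ⊕ 0x49 = 0x46.
P[2]: T = 0x68, S = E(K, T) = 0x57; 0x0C ⊕ 0x57 = 0x5B.
P[3]: T = 0x69, S = E(K, T) = 0x55; 0x59 ⊕ 0x55 = 0x0C.

P[1] = 0x46, P[2] = 0x5B, P[3] = 0x0C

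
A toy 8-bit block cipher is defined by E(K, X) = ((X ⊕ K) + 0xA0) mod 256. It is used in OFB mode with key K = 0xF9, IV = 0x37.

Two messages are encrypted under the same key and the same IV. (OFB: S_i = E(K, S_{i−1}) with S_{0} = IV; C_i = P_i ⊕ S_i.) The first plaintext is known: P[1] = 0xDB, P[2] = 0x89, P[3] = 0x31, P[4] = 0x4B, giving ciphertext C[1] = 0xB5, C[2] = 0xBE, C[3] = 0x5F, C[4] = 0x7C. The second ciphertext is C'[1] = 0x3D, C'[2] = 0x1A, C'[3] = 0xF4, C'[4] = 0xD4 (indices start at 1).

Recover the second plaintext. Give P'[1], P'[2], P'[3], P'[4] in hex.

In OFB with a reused IV, both messages share the same keystream S_i, so C_i ⊕ C'_i = P_i ⊕ P'_i and thus P'_i = P_i ⊕ C_i ⊕ C'_i.
P'[1]: 0xDB ⊕ 0xB5 ⊕ 0x3D = 0x53.
P'[2]: 0x89 ⊕ 0xBE ⊕ 0x1A = 0x2D.
P'[3]: 0x31 ⊕ 0x5F ⊕ 0xF4 = 0x9A.
P'[4]: 0x4B ⊕ 0x7C ⊕ 0xD4 = 0xE3.

P'[1] = 0x53, P'[2] = 0x2D, P'[3] = 0x9A, P'[4] = 0xE3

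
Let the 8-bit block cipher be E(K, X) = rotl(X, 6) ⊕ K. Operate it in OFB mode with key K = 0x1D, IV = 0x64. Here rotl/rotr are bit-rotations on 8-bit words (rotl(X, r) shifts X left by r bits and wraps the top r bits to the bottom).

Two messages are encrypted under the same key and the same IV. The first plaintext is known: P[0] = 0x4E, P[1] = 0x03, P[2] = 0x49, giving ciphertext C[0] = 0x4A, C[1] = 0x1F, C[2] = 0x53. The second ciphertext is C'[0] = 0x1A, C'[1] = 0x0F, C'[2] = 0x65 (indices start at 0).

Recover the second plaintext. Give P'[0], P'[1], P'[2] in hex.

In OFB with a reused IV, both messages share the same keystream S_i, so C_i ⊕ C'_i = P_i ⊕ P'_i and thus P'_i = P_i ⊕ C_i ⊕ C'_i.
P'[0]: 0x4E ⊕ 0x4A ⊕ 0x1A = 0x1E.
P'[1]: 0x03 ⊕ 0x1F ⊕ 0x0F = 0x13.
P'[2]: 0x49 ⊕ 0x53 ⊕ 0x65 = 0x7F.

P'[0] = 0x1E, P'[1] = 0x13, P'[2] = 0x7F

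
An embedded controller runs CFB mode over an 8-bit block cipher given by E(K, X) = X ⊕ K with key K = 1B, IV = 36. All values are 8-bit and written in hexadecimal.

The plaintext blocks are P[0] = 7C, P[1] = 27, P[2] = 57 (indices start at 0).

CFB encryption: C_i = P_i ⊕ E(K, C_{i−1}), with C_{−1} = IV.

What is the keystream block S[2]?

76

C[0]: E(K, 36) = 2D; 7C ⊕ 2D = 51.
C[1]: E(K, 51) = 4A; 27 ⊕ 4A = 6D.
C[2]: E(K, 6D) = 76; 57 ⊕ 76 = 21.
So S[2] = 76.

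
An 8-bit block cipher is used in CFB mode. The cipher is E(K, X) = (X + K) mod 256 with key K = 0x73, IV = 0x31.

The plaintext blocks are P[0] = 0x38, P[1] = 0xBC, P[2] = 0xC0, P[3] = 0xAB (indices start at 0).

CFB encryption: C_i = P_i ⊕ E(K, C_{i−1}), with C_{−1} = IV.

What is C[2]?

C[2] = 0xE6

C[0]: E(K, 0x31) = 0xA4; 0x38 ⊕ 0xA4 = 0x9C.
C[1]: E(K, 0x9C) = 0x0F; 0xBC ⊕ 0x0F = 0xB3.
C[2]: E(K, 0xB3) = 0x26; 0xC0 ⊕ 0x26 = 0xE6.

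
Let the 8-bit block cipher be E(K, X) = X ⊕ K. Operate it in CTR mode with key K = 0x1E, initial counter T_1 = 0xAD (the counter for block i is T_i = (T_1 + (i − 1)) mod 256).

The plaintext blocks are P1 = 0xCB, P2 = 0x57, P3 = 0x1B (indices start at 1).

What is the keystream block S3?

0xB1

CTR encryption: S_i = E(K, T_i) where T_i is the counter for block i; C_i = P_i ⊕ S_i.
C1: T = 0xAD, S = E(K, T) = 0xB3; 0xCB ⊕ 0xB3 = 0x78.
C2: T = 0xAE, S = E(K, T) = 0xB0; 0x57 ⊕ 0xB0 = 0xE7.
C3: T = 0xAF, S = E(K, T) = 0xB1; 0x1B ⊕ 0xB1 = 0xAA.
So S3 = 0xB1.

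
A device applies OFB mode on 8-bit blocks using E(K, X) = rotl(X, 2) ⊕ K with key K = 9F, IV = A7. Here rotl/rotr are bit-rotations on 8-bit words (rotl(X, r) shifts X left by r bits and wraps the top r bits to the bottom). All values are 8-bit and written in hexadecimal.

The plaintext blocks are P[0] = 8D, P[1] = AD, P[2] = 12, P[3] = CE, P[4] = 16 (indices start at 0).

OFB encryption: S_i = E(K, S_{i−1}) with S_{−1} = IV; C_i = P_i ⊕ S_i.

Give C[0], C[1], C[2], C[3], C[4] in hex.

C[0] = 8C, C[1] = 36, C[2] = E3, C[3] = 96, C[4] = E8

C[0]: S = E(K, A7) = 01; 8D ⊕ 01 = 8C.
C[1]: S = E(K, 01) = 9B; AD ⊕ 9B = 36.
C[2]: S = E(K, 9B) = F1; 12 ⊕ F1 = E3.
C[3]: S = E(K, F1) = 58; CE ⊕ 58 = 96.
C[4]: S = E(K, 58) = FE; 16 ⊕ FE = E8.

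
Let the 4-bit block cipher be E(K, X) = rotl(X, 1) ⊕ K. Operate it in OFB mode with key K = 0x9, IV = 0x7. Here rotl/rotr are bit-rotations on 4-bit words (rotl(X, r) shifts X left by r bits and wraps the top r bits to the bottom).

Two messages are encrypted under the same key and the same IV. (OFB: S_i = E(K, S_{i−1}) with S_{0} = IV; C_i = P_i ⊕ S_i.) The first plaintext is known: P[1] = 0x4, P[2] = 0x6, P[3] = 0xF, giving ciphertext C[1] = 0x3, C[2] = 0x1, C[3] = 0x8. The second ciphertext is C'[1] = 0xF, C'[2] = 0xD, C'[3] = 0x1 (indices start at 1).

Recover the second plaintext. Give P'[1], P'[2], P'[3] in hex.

In OFB with a reused IV, both messages share the same keystream S_i, so C_i ⊕ C'_i = P_i ⊕ P'_i and thus P'_i = P_i ⊕ C_i ⊕ C'_i.
P'[1]: 0x4 ⊕ 0x3 ⊕ 0xF = 0x8.
P'[2]: 0x6 ⊕ 0x1 ⊕ 0xD = 0xA.
P'[3]: 0xF ⊕ 0x8 ⊕ 0x1 = 0x6.

P'[1] = 0x8, P'[2] = 0xA, P'[3] = 0x6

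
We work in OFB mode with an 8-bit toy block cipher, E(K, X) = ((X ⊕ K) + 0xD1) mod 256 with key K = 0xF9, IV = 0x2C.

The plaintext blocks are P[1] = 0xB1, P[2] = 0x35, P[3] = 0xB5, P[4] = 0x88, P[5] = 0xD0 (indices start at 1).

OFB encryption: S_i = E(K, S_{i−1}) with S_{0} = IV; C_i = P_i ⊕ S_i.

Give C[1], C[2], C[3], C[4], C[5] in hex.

C[1] = 0x17, C[2] = 0x05, C[3] = 0x2F, C[4] = 0xBC, C[5] = 0x4E

C[1]: S = E(K, 0x2C) = 0xA6; 0xB1 ⊕ 0xA6 = 0x17.
C[2]: S = E(K, 0xA6) = 0x30; 0x35 ⊕ 0x30 = 0x05.
C[3]: S = E(K, 0x30) = 0x9A; 0xB5 ⊕ 0x9A = 0x2F.
C[4]: S = E(K, 0x9A) = 0x34; 0x88 ⊕ 0x34 = 0xBC.
C[5]: S = E(K, 0x34) = 0x9E; 0xD0 ⊕ 0x9E = 0x4E.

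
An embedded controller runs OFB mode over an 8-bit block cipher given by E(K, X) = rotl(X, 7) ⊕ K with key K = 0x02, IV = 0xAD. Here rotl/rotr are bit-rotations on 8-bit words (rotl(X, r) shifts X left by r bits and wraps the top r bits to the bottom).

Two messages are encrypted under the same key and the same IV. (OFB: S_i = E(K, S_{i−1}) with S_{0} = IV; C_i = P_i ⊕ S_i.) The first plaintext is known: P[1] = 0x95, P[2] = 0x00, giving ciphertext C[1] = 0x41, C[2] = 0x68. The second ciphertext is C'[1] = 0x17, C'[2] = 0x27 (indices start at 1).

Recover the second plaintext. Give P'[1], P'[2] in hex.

P'[1] = 0xC3, P'[2] = 0x4F

In OFB with a reused IV, both messages share the same keystream S_i, so C_i ⊕ C'_i = P_i ⊕ P'_i and thus P'_i = P_i ⊕ C_i ⊕ C'_i.
P'[1]: 0x95 ⊕ 0x41 ⊕ 0x17 = 0xC3.
P'[2]: 0x00 ⊕ 0x68 ⊕ 0x27 = 0x4F.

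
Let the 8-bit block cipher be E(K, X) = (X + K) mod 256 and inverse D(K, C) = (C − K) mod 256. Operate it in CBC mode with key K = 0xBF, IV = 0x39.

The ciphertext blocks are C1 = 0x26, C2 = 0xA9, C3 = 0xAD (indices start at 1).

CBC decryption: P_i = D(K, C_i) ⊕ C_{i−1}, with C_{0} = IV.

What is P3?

P3 = 0x47

P3: D(K, 0xAD) = 0xEE; 0xEE ⊕ 0xA9 = 0x47.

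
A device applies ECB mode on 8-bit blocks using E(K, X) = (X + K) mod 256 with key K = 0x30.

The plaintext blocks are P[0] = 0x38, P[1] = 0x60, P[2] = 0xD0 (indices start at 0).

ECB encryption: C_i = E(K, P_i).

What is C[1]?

C[1]: E(K, 0x60) = 0x90.

C[1] = 0x90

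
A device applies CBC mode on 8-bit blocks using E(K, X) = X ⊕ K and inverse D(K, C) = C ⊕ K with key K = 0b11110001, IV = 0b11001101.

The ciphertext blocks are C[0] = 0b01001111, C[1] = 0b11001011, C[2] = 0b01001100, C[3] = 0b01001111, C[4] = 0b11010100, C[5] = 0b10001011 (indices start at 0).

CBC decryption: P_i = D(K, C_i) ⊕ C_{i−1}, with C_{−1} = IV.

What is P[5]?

P[5]: D(K, 0b10001011) = 0b01111010; 0b01111010 ⊕ 0b11010100 = 0b10101110.

P[5] = 0b10101110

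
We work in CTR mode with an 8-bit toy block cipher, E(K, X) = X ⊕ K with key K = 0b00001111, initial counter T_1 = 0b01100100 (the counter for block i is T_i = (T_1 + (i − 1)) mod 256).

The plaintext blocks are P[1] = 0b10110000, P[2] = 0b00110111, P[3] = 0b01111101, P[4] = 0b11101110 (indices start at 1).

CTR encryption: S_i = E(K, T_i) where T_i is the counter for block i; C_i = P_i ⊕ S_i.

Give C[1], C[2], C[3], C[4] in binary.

C[1]: T = 0b01100100, S = E(K, T) = 0b01101011; 0b10110000 ⊕ 0b01101011 = 0b11011011.
C[2]: T = 0b01100101, S = E(K, T) = 0b01101010; 0b00110111 ⊕ 0b01101010 = 0b01011101.
C[3]: T = 0b01100110, S = E(K, T) = 0b01101001; 0b01111101 ⊕ 0b01101001 = 0b00010100.
C[4]: T = 0b01100111, S = E(K, T) = 0b01101000; 0b11101110 ⊕ 0b01101000 = 0b10000110.

C[1] = 0b11011011, C[2] = 0b01011101, C[3] = 0b00010100, C[4] = 0b10000110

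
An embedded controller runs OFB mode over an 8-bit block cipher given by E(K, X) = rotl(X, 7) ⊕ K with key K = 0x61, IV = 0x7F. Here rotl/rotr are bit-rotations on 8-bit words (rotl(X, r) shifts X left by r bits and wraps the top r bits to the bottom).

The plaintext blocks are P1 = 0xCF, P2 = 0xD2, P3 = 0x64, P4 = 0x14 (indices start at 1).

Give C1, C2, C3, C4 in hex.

C1 = 0x11, C2 = 0xDC, C3 = 0x02, C4 = 0x46

OFB encryption: S_i = E(K, S_{i−1}) with S_{0} = IV; C_i = P_i ⊕ S_i.
C1: S = E(K, 0x7F) = 0xDE; 0xCF ⊕ 0xDE = 0x11.
C2: S = E(K, 0xDE) = 0x0E; 0xD2 ⊕ 0x0E = 0xDC.
C3: S = E(K, 0x0E) = 0x66; 0x64 ⊕ 0x66 = 0x02.
C4: S = E(K, 0x66) = 0x52; 0x14 ⊕ 0x52 = 0x46.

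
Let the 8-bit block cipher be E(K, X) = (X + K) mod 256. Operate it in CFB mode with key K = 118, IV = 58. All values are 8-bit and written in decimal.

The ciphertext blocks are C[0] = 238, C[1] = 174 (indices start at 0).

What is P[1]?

P[1] = 202

CFB decryption: P_i = C_i ⊕ E(K, C_{i−1}), with C_{−1} = IV.
P[1]: E(K, 238) = 100; 174 ⊕ 100 = 202.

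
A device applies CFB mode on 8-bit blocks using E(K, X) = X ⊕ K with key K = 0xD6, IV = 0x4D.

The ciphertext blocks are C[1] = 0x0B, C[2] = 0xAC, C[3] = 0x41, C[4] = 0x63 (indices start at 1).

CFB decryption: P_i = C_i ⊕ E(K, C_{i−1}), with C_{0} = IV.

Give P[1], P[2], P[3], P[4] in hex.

P[1] = 0x90, P[2] = 0x71, P[3] = 0x3B, P[4] = 0xF4

P[1]: E(K, 0x4D) = 0x9B; 0x0B ⊕ 0x9B = 0x90.
P[2]: E(K, 0x0B) = 0xDD; 0xAC ⊕ 0xDD = 0x71.
P[3]: E(K, 0xAC) = 0x7A; 0x41 ⊕ 0x7A = 0x3B.
P[4]: E(K, 0x41) = 0x97; 0x63 ⊕ 0x97 = 0xF4.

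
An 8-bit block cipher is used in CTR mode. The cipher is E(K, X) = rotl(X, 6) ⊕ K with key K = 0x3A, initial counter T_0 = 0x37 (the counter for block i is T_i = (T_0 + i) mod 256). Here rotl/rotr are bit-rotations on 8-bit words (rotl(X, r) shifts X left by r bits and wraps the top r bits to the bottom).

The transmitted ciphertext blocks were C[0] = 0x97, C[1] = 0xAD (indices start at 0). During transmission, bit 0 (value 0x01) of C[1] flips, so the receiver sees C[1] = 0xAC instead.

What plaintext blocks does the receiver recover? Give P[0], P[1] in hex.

P[0] = 0x60, P[1] = 0x98

CTR decryption: S_i = E(K, T_i) where T_i is the counter for block i; P_i = C_i ⊕ S_i.
Only C[1] changed, to 0xAC. In CTR, a change in C_i flips the same bit in P_i only; the keystream is unaffected. Decrypting the received ciphertext:
P[0]: T = 0x37, S = E(K, T) = 0xF7; 0x97 ⊕ 0xF7 = 0x60.
P[1]: T = 0x38, S = E(K, T) = 0x34; 0xAC ⊕ 0x34 = 0x98.
Blocks that differ from the original plaintext: P[1].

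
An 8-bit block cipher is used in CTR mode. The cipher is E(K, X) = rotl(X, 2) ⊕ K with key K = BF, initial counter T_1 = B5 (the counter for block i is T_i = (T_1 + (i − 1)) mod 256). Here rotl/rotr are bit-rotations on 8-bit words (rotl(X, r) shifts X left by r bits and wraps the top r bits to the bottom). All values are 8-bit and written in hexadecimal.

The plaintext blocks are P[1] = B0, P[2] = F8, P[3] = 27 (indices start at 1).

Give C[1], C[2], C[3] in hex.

C[1] = D9, C[2] = 9D, C[3] = 46

CTR encryption: S_i = E(K, T_i) where T_i is the counter for block i; C_i = P_i ⊕ S_i.
C[1]: T = B5, S = E(K, T) = 69; B0 ⊕ 69 = D9.
C[2]: T = B6, S = E(K, T) = 65; F8 ⊕ 65 = 9D.
C[3]: T = B7, S = E(K, T) = 61; 27 ⊕ 61 = 46.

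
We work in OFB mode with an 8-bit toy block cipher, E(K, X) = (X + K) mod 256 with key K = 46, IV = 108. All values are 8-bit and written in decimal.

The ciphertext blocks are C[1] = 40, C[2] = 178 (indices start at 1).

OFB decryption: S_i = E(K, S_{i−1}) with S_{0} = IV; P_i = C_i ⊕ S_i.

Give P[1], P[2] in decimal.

P[1] = 178, P[2] = 122

P[1]: S = E(K, 108) = 154; 40 ⊕ 154 = 178.
P[2]: S = E(K, 154) = 200; 178 ⊕ 200 = 122.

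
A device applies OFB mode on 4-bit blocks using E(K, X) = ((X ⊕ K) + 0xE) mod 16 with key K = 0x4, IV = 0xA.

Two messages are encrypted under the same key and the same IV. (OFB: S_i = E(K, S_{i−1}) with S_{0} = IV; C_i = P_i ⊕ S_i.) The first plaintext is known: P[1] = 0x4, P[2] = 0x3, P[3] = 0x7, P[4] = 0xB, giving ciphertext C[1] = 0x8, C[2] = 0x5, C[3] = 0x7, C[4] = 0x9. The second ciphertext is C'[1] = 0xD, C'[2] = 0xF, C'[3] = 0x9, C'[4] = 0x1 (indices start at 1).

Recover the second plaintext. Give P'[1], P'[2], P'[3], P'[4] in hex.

P'[1] = 0x1, P'[2] = 0x9, P'[3] = 0x9, P'[4] = 0x3

In OFB with a reused IV, both messages share the same keystream S_i, so C_i ⊕ C'_i = P_i ⊕ P'_i and thus P'_i = P_i ⊕ C_i ⊕ C'_i.
P'[1]: 0x4 ⊕ 0x8 ⊕ 0xD = 0x1.
P'[2]: 0x3 ⊕ 0x5 ⊕ 0xF = 0x9.
P'[3]: 0x7 ⊕ 0x7 ⊕ 0x9 = 0x9.
P'[4]: 0xB ⊕ 0x9 ⊕ 0x1 = 0x3.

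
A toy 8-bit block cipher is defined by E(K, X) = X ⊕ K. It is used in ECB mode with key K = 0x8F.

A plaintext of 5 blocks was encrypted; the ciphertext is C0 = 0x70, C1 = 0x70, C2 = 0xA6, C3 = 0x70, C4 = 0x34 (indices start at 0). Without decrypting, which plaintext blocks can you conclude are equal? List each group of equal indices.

P0 = P1 = P3

ECB encrypts each block independently with the same key, so equal ciphertext blocks imply equal plaintext blocks.
C0 = C1 = C3 = 0x70, so P0 = P1 = P3.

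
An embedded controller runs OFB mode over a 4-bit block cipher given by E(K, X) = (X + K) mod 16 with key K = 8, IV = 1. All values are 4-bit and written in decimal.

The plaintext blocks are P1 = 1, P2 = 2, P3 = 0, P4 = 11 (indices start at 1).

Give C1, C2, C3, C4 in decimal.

C1 = 8, C2 = 3, C3 = 9, C4 = 10

OFB encryption: S_i = E(K, S_{i−1}) with S_{0} = IV; C_i = P_i ⊕ S_i.
C1: S = E(K, 1) = 9; 1 ⊕ 9 = 8.
C2: S = E(K, 9) = 1; 2 ⊕ 1 = 3.
C3: S = E(K, 1) = 9; 0 ⊕ 9 = 9.
C4: S = E(K, 9) = 1; 11 ⊕ 1 = 10.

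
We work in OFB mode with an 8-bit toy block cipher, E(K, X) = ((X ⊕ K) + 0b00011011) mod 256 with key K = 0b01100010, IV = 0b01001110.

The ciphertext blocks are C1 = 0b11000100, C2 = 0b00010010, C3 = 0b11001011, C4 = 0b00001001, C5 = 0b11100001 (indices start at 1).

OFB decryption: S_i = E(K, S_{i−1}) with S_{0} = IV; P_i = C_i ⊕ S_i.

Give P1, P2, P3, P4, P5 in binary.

P1: S = E(K, 0b01001110) = 0b01000111; 0b11000100 ⊕ 0b01000111 = 0b10000011.
P2: S = E(K, 0b01000111) = 0b01000000; 0b00010010 ⊕ 0b01000000 = 0b01010010.
P3: S = E(K, 0b01000000) = 0b00111101; 0b11001011 ⊕ 0b00111101 = 0b11110110.
P4: S = E(K, 0b00111101) = 0b01111010; 0b00001001 ⊕ 0b01111010 = 0b01110011.
P5: S = E(K, 0b01111010) = 0b00110011; 0b11100001 ⊕ 0b00110011 = 0b11010010.

P1 = 0b10000011, P2 = 0b01010010, P3 = 0b11110110, P4 = 0b01110011, P5 = 0b11010010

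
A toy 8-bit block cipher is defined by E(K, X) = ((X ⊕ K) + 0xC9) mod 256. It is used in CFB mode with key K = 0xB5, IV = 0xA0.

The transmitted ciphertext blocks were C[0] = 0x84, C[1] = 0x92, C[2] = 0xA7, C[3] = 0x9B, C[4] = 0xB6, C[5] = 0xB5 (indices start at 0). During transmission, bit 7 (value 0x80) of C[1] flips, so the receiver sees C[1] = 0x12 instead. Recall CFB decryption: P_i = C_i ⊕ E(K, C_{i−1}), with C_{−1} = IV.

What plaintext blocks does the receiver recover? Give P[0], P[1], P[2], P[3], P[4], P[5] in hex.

P[0] = 0x5A, P[1] = 0xE8, P[2] = 0xD7, P[3] = 0x40, P[4] = 0x41, P[5] = 0x79

Only C[1] changed, to 0x12. In CFB, a change in C_i flips the same bit in P_i and garbles P_{i+1}. Decrypting the received ciphertext:
P[0]: E(K, 0xA0) = 0xDE; 0x84 ⊕ 0xDE = 0x5A.
P[1]: E(K, 0x84) = 0xFA; 0x12 ⊕ 0xFA = 0xE8.
P[2]: E(K, 0x12) = 0x70; 0xA7 ⊕ 0x70 = 0xD7.
P[3]: E(K, 0xA7) = 0xDB; 0x9B ⊕ 0xDB = 0x40.
P[4]: E(K, 0x9B) = 0xF7; 0xB6 ⊕ 0xF7 = 0x41.
P[5]: E(K, 0xB6) = 0xCC; 0xB5 ⊕ 0xCC = 0x79.
Blocks that differ from the original plaintext: P[1], P[2].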